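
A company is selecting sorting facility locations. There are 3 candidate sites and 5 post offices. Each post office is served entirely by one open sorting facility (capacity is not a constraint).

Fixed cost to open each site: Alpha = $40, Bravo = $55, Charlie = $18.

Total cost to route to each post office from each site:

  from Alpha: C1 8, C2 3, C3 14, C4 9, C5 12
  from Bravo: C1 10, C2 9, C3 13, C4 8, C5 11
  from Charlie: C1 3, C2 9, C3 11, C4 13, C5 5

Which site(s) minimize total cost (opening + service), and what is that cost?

For any fixed open set, each post office goes to its cheapest open site; total = fixed + service.
{Charlie}: C1→Charlie 3, C2→Charlie 9, C3→Charlie 11, C4→Charlie 13, C5→Charlie 5. Service 41; fixed 18; total 59.
{Alpha}: service 46 + fixed 40 = 86
{Alpha, Charlie}: C1→Charlie 3, C2→Alpha 3, C3→Charlie 11, C4→Alpha 9, C5→Charlie 5. Service 31; fixed 58; total 89.
{Alpha, Bravo, Charlie}: service 30 + fixed 113 = 143
No other subset beats 59.

Open Charlie only; minimum total cost 59.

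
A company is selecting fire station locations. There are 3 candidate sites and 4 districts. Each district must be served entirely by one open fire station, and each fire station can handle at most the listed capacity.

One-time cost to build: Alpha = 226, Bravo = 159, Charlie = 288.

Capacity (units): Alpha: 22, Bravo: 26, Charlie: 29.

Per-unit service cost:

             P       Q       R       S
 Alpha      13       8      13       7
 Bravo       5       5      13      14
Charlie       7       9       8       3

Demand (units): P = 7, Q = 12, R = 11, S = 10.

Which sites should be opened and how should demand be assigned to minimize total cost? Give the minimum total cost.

Minimum total cost: 660

Open {Bravo, Charlie}: P→Bravo 5·7=35, Q→Bravo 5·12=60, R→Charlie 8·11=88, S→Charlie 3·10=30.
Loads: Bravo carries 19/26, Charlie carries 21/29. Service 213; fixed 447; total 660.
Next best feasible plan costs 674.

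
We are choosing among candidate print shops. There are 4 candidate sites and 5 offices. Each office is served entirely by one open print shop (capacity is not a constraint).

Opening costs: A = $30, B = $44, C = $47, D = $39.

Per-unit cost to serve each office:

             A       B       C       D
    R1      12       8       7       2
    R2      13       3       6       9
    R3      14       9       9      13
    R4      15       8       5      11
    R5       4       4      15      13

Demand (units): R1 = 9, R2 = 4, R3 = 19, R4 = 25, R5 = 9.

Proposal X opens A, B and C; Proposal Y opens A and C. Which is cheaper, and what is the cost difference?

Proposal Y is cheaper by 32.

Proposal X: {A, B, C}: R1→C 7·9=63, R2→B 3·4=12, R3→B 9·19=171, R4→C 5·25=125, R5→A 4·9=36. Service 407; fixed 121; total 528.
Proposal Y: {A, C}: R1→C 7·9=63, R2→C 6·4=24, R3→C 9·19=171, R4→C 5·25=125, R5→A 4·9=36. Service 419; fixed 77; total 496.
Difference: |528 − 496| = 32.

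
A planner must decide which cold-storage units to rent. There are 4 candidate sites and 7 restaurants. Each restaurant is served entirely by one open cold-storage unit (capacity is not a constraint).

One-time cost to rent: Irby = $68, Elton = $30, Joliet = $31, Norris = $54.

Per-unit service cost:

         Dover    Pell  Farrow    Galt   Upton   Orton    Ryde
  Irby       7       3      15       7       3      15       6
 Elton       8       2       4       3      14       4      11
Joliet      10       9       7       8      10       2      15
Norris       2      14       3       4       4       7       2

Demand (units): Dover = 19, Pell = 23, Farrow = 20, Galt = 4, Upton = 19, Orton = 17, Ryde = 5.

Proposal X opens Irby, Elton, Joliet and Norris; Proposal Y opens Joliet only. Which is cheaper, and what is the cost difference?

Proposal X: {Irby, Elton, Joliet, Norris}: Dover→Norris 2·19=38, Pell→Elton 2·23=46, Farrow→Norris 3·20=60, Galt→Elton 3·4=12, Upton→Irby 3·19=57, Orton→Joliet 2·17=34, Ryde→Norris 2·5=10. Service 257; fixed 183; total 440.
Proposal Y: {Joliet}: Dover→Joliet 10·19=190, Pell→Joliet 9·23=207, Farrow→Joliet 7·20=140, Galt→Joliet 8·4=32, Upton→Joliet 10·19=190, Orton→Joliet 2·17=34, Ryde→Joliet 15·5=75. Service 868; fixed 31; total 899.
Difference: |440 − 899| = 459.

Proposal X is cheaper by 459.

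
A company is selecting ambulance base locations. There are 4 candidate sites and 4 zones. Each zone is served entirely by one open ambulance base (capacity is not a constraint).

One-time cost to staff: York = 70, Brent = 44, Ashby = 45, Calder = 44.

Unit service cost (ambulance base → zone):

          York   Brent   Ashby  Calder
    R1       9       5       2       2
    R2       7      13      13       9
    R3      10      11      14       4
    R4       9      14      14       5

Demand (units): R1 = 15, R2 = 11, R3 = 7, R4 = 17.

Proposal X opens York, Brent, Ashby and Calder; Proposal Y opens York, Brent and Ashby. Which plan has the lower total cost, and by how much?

Proposal X is cheaper by 66.

Proposal X: {York, Brent, Ashby, Calder}: R1→Ashby 2·15=30, R2→York 7·11=77, R3→Calder 4·7=28, R4→Calder 5·17=85. Service 220; fixed 203; total 423.
Proposal Y: {York, Brent, Ashby}: R1→Ashby 2·15=30, R2→York 7·11=77, R3→York 10·7=70, R4→York 9·17=153. Service 330; fixed 159; total 489.
Difference: |423 − 489| = 66.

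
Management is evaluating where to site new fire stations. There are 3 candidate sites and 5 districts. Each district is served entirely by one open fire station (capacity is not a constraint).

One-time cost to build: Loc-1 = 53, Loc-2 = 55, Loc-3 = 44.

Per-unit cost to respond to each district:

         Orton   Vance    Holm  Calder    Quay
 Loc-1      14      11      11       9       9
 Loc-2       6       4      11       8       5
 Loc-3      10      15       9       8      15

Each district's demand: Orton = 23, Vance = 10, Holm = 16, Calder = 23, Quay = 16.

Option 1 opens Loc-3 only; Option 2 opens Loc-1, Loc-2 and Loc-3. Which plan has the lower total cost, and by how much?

Option 2 is cheaper by 254.

Option 1: {Loc-3}: Orton→Loc-3 10·23=230, Vance→Loc-3 15·10=150, Holm→Loc-3 9·16=144, Calder→Loc-3 8·23=184, Quay→Loc-3 15·16=240. Service 948; fixed 44; total 992.
Option 2: {Loc-1, Loc-2, Loc-3}: Orton→Loc-2 6·23=138, Vance→Loc-2 4·10=40, Holm→Loc-3 9·16=144, Calder→Loc-2 8·23=184, Quay→Loc-2 5·16=80. Service 586; fixed 152; total 738.
Difference: |992 − 738| = 254.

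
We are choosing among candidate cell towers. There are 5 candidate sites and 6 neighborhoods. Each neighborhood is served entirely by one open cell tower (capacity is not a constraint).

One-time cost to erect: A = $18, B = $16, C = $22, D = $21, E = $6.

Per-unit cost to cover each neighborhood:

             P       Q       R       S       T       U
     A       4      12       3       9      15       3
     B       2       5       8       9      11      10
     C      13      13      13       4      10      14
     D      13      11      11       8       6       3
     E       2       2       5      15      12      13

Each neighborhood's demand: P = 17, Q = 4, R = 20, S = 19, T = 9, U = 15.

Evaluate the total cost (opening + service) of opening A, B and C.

Each neighborhood is assigned to its cheapest site among the open ones.
{A, B, C}: P→B 2·17=34, Q→B 5·4=20, R→A 3·20=60, S→C 4·19=76, T→C 10·9=90, U→A 3·15=45. Service 325; fixed 56; total 381.

Total cost: 381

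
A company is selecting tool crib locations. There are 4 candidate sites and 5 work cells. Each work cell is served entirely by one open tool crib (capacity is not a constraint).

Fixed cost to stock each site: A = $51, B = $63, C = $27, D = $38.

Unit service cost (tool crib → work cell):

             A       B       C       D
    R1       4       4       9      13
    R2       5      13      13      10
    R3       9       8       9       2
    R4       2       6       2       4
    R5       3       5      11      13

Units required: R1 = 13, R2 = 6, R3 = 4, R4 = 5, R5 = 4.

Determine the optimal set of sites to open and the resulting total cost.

For any fixed open set, each work cell goes to its cheapest open site; total = fixed + service.
{A}: R1→A 4·13=52, R2→A 5·6=30, R3→A 9·4=36, R4→A 2·5=10, R5→A 3·4=12. Service 140; fixed 51; total 191.
{A, D}: R1→A 4·13=52, R2→A 5·6=30, R3→D 2·4=8, R4→A 2·5=10, R5→A 3·4=12. Service 112; fixed 89; total 201.
{A, C}: service 140 + fixed 78 = 218
{A, B, C, D}: service 112 + fixed 179 = 291
No other subset beats 191.

Open A only; minimum total cost 191.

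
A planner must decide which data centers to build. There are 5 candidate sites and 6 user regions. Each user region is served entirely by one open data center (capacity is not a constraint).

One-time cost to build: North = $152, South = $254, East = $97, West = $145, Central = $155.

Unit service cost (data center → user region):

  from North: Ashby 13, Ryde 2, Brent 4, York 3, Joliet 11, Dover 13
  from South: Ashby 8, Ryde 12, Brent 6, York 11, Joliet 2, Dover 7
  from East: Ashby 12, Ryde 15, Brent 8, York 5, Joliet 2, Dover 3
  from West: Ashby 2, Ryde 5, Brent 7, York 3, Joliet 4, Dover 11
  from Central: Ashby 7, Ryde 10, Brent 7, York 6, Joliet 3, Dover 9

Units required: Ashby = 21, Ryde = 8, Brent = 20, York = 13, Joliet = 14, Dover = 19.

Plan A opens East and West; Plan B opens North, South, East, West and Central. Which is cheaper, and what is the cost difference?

Plan A is cheaper by 477.

Plan A: {East, West}: Ashby→West 2·21=42, Ryde→West 5·8=40, Brent→West 7·20=140, York→West 3·13=39, Joliet→East 2·14=28, Dover→East 3·19=57. Service 346; fixed 242; total 588.
Plan B: {North, South, East, West, Central}: Ashby→West 2·21=42, Ryde→North 2·8=16, Brent→North 4·20=80, York→North 3·13=39, Joliet→South 2·14=28, Dover→East 3·19=57. Service 262; fixed 803; total 1065.
Difference: |588 − 1065| = 477.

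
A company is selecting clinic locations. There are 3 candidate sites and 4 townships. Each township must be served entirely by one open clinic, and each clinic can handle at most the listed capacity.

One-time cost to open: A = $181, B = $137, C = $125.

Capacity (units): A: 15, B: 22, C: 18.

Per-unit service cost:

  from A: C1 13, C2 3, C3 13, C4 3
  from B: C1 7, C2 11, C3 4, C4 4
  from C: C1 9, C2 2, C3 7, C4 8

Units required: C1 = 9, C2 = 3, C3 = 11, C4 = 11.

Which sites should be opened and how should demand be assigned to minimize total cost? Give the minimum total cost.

Minimum total cost: 437

Open {B, C}: C1→C 9·9=81, C2→C 2·3=6, C3→B 4·11=44, C4→B 4·11=44.
Loads: B carries 22/22, C carries 12/18. Service 175; fixed 262; total 437.
Next best feasible plan costs 452.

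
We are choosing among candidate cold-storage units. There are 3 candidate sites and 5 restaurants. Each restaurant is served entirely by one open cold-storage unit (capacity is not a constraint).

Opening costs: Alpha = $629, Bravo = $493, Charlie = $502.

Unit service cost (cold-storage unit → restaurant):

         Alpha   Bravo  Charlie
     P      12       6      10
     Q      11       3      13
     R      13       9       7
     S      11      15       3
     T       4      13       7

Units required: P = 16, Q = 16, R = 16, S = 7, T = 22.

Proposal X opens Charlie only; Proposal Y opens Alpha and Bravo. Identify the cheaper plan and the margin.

Proposal X is cheaper by 418.

Proposal X: {Charlie}: P→Charlie 10·16=160, Q→Charlie 13·16=208, R→Charlie 7·16=112, S→Charlie 3·7=21, T→Charlie 7·22=154. Service 655; fixed 502; total 1157.
Proposal Y: {Alpha, Bravo}: P→Bravo 6·16=96, Q→Bravo 3·16=48, R→Bravo 9·16=144, S→Alpha 11·7=77, T→Alpha 4·22=88. Service 453; fixed 1122; total 1575.
Difference: |1157 − 1575| = 418.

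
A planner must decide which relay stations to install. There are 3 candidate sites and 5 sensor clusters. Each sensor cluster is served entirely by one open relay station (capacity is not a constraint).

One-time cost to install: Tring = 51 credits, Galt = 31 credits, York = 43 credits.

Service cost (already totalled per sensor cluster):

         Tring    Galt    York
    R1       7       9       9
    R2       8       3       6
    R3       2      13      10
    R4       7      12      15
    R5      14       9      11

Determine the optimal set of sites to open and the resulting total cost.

For any fixed open set, each sensor cluster goes to its cheapest open site; total = fixed + service.
{Galt}: R1→Galt 9, R2→Galt 3, R3→Galt 13, R4→Galt 12, R5→Galt 9. Service 46; fixed 31; total 77.
{Tring}: service 38 + fixed 51 = 89
{York}: R1→York 9, R2→York 6, R3→York 10, R4→York 15, R5→York 11. Service 51; fixed 43; total 94.
{Tring, Galt, York}: service 28 + fixed 125 = 153
No other subset beats 77.

Open Galt only; minimum total cost 77.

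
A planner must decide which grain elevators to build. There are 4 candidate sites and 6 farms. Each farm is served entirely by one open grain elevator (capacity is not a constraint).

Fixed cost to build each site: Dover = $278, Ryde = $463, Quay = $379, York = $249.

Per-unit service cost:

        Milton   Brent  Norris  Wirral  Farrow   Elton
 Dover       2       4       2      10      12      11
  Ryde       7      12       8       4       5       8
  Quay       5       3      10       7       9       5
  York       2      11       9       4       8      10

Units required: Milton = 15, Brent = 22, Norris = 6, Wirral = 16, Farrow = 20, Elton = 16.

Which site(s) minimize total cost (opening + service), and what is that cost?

For any fixed open set, each farm goes to its cheapest open site; total = fixed + service.
{Quay}: Milton→Quay 5·15=75, Brent→Quay 3·22=66, Norris→Quay 10·6=60, Wirral→Quay 7·16=112, Farrow→Quay 9·20=180, Elton→Quay 5·16=80. Service 573; fixed 379; total 952.
{York}: service 710 + fixed 249 = 959
{Dover}: Milton→Dover 2·15=30, Brent→Dover 4·22=88, Norris→Dover 2·6=12, Wirral→Dover 10·16=160, Farrow→Dover 12·20=240, Elton→Dover 11·16=176. Service 706; fixed 278; total 984.
{Dover, Ryde, Quay, York}: service 352 + fixed 1369 = 1721
(All 15 nonempty subsets were checked; Quay only is lowest.)

Open Quay only; minimum total cost 952.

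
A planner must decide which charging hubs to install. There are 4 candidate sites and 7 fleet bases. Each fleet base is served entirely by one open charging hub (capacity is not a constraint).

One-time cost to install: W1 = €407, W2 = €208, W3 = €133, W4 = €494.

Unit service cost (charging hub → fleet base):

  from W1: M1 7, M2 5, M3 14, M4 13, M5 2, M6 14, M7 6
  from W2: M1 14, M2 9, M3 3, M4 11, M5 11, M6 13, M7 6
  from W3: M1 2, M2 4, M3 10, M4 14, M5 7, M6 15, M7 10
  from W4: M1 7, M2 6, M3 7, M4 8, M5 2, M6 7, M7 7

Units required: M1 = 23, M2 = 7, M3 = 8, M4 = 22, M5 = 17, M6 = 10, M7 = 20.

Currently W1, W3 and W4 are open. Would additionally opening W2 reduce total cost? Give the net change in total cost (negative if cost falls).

No — net change +176 (cost rises by 176).

Current service cost with {W1, W3, W4}: 530.
Adding W2: each fleet base re-picks its cheapest; new service cost 498, saving 32.
Extra fixed cost: 208. Net change = 208 − 32 = 176.
(Totals: 1564 → 1740.)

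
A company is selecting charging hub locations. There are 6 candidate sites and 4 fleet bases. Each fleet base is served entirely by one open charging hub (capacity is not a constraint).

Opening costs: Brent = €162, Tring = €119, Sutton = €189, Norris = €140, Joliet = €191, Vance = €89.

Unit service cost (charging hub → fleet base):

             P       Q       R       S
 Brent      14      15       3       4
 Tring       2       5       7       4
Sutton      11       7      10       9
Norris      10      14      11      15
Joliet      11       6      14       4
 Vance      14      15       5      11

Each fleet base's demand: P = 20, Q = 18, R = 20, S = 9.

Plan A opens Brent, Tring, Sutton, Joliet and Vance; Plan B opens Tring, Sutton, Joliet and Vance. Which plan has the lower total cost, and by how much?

Plan B is cheaper by 122.

Plan A: {Brent, Tring, Sutton, Joliet, Vance}: P→Tring 2·20=40, Q→Tring 5·18=90, R→Brent 3·20=60, S→Brent 4·9=36. Service 226; fixed 750; total 976.
Plan B: {Tring, Sutton, Joliet, Vance}: P→Tring 2·20=40, Q→Tring 5·18=90, R→Vance 5·20=100, S→Tring 4·9=36. Service 266; fixed 588; total 854.
Difference: |976 − 854| = 122.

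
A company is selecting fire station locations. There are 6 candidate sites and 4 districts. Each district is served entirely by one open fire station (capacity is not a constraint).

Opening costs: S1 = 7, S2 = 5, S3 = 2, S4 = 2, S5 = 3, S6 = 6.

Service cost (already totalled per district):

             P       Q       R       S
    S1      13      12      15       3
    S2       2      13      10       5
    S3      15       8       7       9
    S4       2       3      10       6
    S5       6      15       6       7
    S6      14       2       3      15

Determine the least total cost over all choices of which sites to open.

For any fixed open set, each district goes to its cheapest open site; total = fixed + service.
{S4, S6}: P→S4 2, Q→S6 2, R→S6 3, S→S4 6. Service 13; fixed 8; total 21.
{S3, S4}: P→S4 2, Q→S4 3, R→S3 7, S→S4 6. Service 18; fixed 4; total 22.
{S4, S5}: P→S4 2, Q→S4 3, R→S5 6, S→S4 6. Service 17; fixed 5; total 22.
{S1, S2, S3, S4, S5, S6}: service 10 + fixed 25 = 35
No other subset beats 21.

Minimum total cost: 21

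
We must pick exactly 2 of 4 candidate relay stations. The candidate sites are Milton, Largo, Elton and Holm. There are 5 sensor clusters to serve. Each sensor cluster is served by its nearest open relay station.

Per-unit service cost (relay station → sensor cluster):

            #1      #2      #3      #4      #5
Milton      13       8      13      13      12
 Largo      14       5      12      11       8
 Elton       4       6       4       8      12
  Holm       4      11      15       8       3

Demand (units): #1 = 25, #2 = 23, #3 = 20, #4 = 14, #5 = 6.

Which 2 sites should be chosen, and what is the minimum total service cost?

Choose Elton and Holm; total service cost 448.

With exactly 2 open, each sensor cluster uses its cheapest among the chosen.
{Elton, Holm}: #1→Elton 4·25=100, #2→Elton 6·23=138, #3→Elton 4·20=80, #4→Elton 8·14=112, #5→Holm 3·6=18. Service cost 448.
{Largo, Elton}: service cost 455
{Milton, Elton}: service cost 502
Among all 6 size-2 choices, {Elton, Holm} is lowest.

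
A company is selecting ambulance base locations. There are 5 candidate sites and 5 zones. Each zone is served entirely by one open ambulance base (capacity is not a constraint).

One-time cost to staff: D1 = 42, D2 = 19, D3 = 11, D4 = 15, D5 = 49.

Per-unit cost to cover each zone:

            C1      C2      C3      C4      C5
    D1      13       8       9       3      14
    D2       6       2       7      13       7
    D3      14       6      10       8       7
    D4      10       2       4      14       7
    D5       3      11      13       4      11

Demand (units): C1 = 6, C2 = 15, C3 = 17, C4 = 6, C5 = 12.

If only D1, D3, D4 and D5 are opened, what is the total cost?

Each zone is assigned to its cheapest site among the open ones.
{D1, D3, D4, D5}: C1→D5 3·6=18, C2→D4 2·15=30, C3→D4 4·17=68, C4→D1 3·6=18, C5→D3 7·12=84. Service 218; fixed 117; total 335.

Total cost: 335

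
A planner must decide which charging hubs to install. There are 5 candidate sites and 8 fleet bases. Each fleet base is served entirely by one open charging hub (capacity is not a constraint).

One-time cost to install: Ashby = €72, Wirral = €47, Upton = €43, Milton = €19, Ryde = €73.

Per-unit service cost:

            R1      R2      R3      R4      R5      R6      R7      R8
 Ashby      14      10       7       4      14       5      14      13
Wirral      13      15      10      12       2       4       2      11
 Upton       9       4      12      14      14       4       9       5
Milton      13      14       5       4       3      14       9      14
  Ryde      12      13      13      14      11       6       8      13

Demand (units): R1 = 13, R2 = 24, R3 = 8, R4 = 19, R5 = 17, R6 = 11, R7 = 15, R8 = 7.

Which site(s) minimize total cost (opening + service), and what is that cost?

For any fixed open set, each fleet base goes to its cheapest open site; total = fixed + service.
{Wirral, Upton, Milton}: R1→Upton 9·13=117, R2→Upton 4·24=96, R3→Milton 5·8=40, R4→Milton 4·19=76, R5→Wirral 2·17=34, R6→Wirral 4·11=44, R7→Wirral 2·15=30, R8→Upton 5·7=35. Service 472; fixed 109; total 581.
{Ashby, Wirral, Upton}: R1→Upton 9·13=117, R2→Upton 4·24=96, R3→Ashby 7·8=56, R4→Ashby 4·19=76, R5→Wirral 2·17=34, R6→Wirral 4·11=44, R7→Wirral 2·15=30, R8→Upton 5·7=35. Service 488; fixed 162; total 650.
{Ashby, Wirral, Upton, Milton}: service 472 + fixed 181 = 653
{Ashby, Wirral, Upton, Milton, Ryde}: service 472 + fixed 254 = 726
No other subset beats 581.

Open Wirral, Upton and Milton; minimum total cost 581.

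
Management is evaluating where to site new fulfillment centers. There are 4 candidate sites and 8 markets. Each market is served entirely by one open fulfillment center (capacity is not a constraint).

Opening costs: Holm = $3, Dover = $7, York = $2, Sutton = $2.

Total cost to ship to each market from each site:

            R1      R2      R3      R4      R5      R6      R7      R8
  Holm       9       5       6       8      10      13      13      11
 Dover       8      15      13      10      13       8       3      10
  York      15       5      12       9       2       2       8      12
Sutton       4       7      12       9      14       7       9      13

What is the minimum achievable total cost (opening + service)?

For any fixed open set, each market goes to its cheapest open site; total = fixed + service.
{Holm, York, Sutton}: R1→Sutton 4, R2→Holm 5, R3→Holm 6, R4→Holm 8, R5→York 2, R6→York 2, R7→York 8, R8→Holm 11. Service 46; fixed 7; total 53.
{Holm, Dover, York, Sutton}: service 40 + fixed 14 = 54
{Holm, Dover, York}: service 44 + fixed 12 = 56
{York}: service 65 + fixed 2 = 67
No other subset beats 53.

Minimum total cost: 53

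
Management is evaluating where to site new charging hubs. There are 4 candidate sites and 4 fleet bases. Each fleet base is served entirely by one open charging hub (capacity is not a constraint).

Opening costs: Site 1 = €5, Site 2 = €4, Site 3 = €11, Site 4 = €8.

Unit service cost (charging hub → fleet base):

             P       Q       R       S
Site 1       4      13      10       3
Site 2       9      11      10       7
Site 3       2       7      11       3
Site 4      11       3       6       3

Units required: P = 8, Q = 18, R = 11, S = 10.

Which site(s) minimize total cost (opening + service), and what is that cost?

Open Site 3 and Site 4; minimum total cost 185.

For any fixed open set, each fleet base goes to its cheapest open site; total = fixed + service.
{Site 3, Site 4}: P→Site 3 2·8=16, Q→Site 4 3·18=54, R→Site 4 6·11=66, S→Site 3 3·10=30. Service 166; fixed 19; total 185.
{Site 2, Site 3, Site 4}: service 166 + fixed 23 = 189
{Site 1, Site 3, Site 4}: service 166 + fixed 24 = 190
{Site 1, Site 2, Site 3, Site 4}: P→Site 3 2·8=16, Q→Site 4 3·18=54, R→Site 4 6·11=66, S→Site 1 3·10=30. Service 166; fixed 28; total 194.
(All 15 nonempty subsets were checked; Site 3 and Site 4 is lowest.)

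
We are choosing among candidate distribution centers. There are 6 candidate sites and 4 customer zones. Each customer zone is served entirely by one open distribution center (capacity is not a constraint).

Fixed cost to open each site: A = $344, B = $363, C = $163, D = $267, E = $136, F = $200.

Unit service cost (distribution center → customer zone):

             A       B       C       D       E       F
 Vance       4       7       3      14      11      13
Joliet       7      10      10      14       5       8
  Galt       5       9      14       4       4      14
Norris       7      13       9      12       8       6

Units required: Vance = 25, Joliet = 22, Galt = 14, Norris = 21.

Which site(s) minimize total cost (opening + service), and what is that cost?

For any fixed open set, each customer zone goes to its cheapest open site; total = fixed + service.
{C, E}: Vance→C 3·25=75, Joliet→E 5·22=110, Galt→E 4·14=56, Norris→E 8·21=168. Service 409; fixed 299; total 708.
{E}: service 609 + fixed 136 = 745
{A}: Vance→A 4·25=100, Joliet→A 7·22=154, Galt→A 5·14=70, Norris→A 7·21=147. Service 471; fixed 344; total 815.
{A, B, C, D, E, F}: service 367 + fixed 1473 = 1840
No other subset beats 708.

Open C and E; minimum total cost 708.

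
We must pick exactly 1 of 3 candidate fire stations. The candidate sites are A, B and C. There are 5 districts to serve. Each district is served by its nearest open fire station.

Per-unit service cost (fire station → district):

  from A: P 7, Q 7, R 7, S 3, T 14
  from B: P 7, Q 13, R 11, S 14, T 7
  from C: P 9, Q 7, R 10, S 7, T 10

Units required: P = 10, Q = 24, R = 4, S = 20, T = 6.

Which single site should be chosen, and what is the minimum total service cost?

Choose A only; total service cost 410.

With exactly 1 open, each district uses its cheapest among the chosen.
{A}: P→A 7·10=70, Q→A 7·24=168, R→A 7·4=28, S→A 3·20=60, T→A 14·6=84. Service cost 410.
{C}: service cost 498
{B}: service cost 748
Among all 3 size-1 choices, {A} is lowest.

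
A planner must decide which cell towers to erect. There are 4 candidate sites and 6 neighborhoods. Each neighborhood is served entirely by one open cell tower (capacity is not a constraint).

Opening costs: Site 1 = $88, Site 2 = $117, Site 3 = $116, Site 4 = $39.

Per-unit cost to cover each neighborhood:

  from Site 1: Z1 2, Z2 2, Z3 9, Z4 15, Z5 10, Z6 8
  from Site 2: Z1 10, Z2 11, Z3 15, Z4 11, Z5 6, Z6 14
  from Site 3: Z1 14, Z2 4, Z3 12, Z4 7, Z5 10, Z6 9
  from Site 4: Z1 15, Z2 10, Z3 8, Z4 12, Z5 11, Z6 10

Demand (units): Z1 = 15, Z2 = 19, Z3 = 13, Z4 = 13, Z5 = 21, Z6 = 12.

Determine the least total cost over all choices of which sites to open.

For any fixed open set, each neighborhood goes to its cheapest open site; total = fixed + service.
{Site 1, Site 2}: Z1→Site 1 2·15=30, Z2→Site 1 2·19=38, Z3→Site 1 9·13=117, Z4→Site 2 11·13=143, Z5→Site 2 6·21=126, Z6→Site 1 8·12=96. Service 550; fixed 205; total 755.
{Site 1, Site 4}: Z1→Site 1 2·15=30, Z2→Site 1 2·19=38, Z3→Site 4 8·13=104, Z4→Site 4 12·13=156, Z5→Site 1 10·21=210, Z6→Site 1 8·12=96. Service 634; fixed 127; total 761.
{Site 1}: service 686 + fixed 88 = 774
{Site 1, Site 2, Site 3, Site 4}: Z1→Site 1 2·15=30, Z2→Site 1 2·19=38, Z3→Site 4 8·13=104, Z4→Site 3 7·13=91, Z5→Site 2 6·21=126, Z6→Site 1 8·12=96. Service 485; fixed 360; total 845.
No other subset beats 755.

Minimum total cost: 755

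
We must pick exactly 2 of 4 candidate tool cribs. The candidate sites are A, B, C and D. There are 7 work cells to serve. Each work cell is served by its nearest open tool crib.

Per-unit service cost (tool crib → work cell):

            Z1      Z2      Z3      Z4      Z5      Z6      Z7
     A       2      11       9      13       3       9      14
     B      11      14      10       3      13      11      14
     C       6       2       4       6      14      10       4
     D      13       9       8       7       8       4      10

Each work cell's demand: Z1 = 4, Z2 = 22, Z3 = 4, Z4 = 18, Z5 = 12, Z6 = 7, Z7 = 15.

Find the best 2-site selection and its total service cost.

With exactly 2 open, each work cell uses its cheapest among the chosen.
{A, C}: Z1→A 2·4=8, Z2→C 2·22=44, Z3→C 4·4=16, Z4→C 6·18=108, Z5→A 3·12=36, Z6→A 9·7=63, Z7→C 4·15=60. Service cost 335.
{C, D}: service cost 376
{B, C}: service cost 424
Among all 6 size-2 choices, {A, C} is lowest.

Choose A and C; total service cost 335.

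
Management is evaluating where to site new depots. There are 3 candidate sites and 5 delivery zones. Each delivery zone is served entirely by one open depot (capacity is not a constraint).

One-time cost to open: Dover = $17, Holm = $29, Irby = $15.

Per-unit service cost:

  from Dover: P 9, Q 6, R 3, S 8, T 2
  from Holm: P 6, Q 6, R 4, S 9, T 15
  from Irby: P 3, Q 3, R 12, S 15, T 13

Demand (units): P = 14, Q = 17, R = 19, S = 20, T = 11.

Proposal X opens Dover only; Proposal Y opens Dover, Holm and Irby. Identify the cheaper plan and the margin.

Proposal X: {Dover}: P→Dover 9·14=126, Q→Dover 6·17=102, R→Dover 3·19=57, S→Dover 8·20=160, T→Dover 2·11=22. Service 467; fixed 17; total 484.
Proposal Y: {Dover, Holm, Irby}: P→Irby 3·14=42, Q→Irby 3·17=51, R→Dover 3·19=57, S→Dover 8·20=160, T→Dover 2·11=22. Service 332; fixed 61; total 393.
Difference: |484 − 393| = 91.

Proposal Y is cheaper by 91.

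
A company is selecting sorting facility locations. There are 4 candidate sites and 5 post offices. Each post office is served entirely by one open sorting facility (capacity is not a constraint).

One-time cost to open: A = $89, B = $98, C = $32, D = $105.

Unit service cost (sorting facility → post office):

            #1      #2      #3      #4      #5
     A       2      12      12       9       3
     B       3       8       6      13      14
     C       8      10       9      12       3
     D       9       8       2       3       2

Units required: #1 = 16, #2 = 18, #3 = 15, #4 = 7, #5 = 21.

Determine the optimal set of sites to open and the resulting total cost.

Open A and D; minimum total cost 463.

For any fixed open set, each post office goes to its cheapest open site; total = fixed + service.
{A, D}: #1→A 2·16=32, #2→D 8·18=144, #3→D 2·15=30, #4→D 3·7=21, #5→D 2·21=42. Service 269; fixed 194; total 463.
{D}: service 381 + fixed 105 = 486
{B, D}: #1→B 3·16=48, #2→B 8·18=144, #3→D 2·15=30, #4→D 3·7=21, #5→D 2·21=42. Service 285; fixed 203; total 488.
{A, B, C, D}: service 269 + fixed 324 = 593
No other subset beats 463.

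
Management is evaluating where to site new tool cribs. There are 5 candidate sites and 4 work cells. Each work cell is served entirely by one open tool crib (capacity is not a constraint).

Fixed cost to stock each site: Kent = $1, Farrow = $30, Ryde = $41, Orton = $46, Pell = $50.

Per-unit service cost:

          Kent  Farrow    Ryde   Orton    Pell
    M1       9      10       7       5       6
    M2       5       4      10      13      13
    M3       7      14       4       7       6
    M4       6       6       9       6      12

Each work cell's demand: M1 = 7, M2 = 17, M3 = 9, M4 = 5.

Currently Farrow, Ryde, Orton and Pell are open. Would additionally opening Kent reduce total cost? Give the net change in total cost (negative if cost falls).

Current service cost with {Farrow, Ryde, Orton, Pell}: 169.
Adding Kent: each work cell re-picks its cheapest; new service cost 169, saving 0.
Extra fixed cost: 1. Net change = 1 − 0 = 1.
(Totals: 336 → 337.)

No — net change +1 (cost rises by 1).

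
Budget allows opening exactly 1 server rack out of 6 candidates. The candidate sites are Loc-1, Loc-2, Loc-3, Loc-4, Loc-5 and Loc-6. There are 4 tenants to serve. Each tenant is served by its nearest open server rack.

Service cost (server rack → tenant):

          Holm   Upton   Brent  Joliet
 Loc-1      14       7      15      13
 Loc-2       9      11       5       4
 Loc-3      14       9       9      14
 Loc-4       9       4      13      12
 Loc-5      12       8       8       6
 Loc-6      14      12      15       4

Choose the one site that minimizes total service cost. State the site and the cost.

With exactly 1 open, each tenant uses its cheapest among the chosen.
{Loc-2}: Holm→Loc-2 9, Upton→Loc-2 11, Brent→Loc-2 5, Joliet→Loc-2 4. Service cost 29.
{Loc-5}: service cost 34
{Loc-4}: service cost 38
Among all 6 size-1 choices, {Loc-2} is lowest.

Choose Loc-2 only; total service cost 29.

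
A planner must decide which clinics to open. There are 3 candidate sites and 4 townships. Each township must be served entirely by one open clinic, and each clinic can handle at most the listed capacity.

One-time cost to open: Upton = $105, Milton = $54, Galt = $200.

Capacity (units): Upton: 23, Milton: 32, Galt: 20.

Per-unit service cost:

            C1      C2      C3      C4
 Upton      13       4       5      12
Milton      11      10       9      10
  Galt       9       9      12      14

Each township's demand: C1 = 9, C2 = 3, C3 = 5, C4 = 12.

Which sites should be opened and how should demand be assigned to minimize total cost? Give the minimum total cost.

Open {Milton}: C1→Milton 11·9=99, C2→Milton 10·3=30, C3→Milton 9·5=45, C4→Milton 10·12=120.
Loads: Milton carries 29/32. Service 294; fixed 54; total 348.
Next best feasible plan costs 415.

Minimum total cost: 348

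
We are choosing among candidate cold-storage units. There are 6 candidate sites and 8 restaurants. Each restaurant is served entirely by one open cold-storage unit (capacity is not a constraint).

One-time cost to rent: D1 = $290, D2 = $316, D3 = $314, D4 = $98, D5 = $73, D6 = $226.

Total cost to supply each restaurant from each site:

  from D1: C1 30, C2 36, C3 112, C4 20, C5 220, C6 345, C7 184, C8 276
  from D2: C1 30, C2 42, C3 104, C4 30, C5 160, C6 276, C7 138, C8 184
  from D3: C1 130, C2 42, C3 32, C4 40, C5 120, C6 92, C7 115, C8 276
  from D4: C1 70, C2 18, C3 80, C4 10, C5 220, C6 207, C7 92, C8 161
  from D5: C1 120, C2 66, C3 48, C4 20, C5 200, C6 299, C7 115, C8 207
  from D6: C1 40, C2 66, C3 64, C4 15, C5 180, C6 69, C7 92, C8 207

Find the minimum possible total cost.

For any fixed open set, each restaurant goes to its cheapest open site; total = fixed + service.
{D4}: C1→D4 70, C2→D4 18, C3→D4 80, C4→D4 10, C5→D4 220, C6→D4 207, C7→D4 92, C8→D4 161. Service 858; fixed 98; total 956.
{D4, D6}: service 634 + fixed 324 = 958
{D6}: service 733 + fixed 226 = 959
{D1, D2, D3, D4, D5, D6}: C1→D1 30, C2→D4 18, C3→D3 32, C4→D4 10, C5→D3 120, C6→D6 69, C7→D4 92, C8→D4 161. Service 532; fixed 1317; total 1849.
No other subset beats 956.

Minimum total cost: 956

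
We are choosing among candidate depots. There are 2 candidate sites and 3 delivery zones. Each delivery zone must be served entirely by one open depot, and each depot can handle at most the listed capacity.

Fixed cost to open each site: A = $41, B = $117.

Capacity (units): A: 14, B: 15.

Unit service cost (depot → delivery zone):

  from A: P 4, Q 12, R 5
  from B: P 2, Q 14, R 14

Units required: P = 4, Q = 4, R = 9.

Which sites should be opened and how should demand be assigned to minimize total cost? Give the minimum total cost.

Minimum total cost: 259

Open {A, B}: P→B 2·4=8, Q→A 12·4=48, R→A 5·9=45.
Loads: A carries 13/14, B carries 4/15. Service 101; fixed 158; total 259.
Next best feasible plan costs 267.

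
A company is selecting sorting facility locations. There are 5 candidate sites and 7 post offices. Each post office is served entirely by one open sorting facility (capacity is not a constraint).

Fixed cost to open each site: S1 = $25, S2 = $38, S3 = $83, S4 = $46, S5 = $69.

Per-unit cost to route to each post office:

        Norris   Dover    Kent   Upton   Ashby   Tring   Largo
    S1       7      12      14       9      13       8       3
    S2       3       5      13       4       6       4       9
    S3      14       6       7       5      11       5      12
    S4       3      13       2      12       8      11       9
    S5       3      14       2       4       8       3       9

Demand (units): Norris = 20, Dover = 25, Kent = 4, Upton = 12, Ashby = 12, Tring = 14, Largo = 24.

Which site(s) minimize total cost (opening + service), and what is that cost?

Open S1 and S2; minimum total cost 548.

For any fixed open set, each post office goes to its cheapest open site; total = fixed + service.
{S1, S2}: Norris→S2 3·20=60, Dover→S2 5·25=125, Kent→S2 13·4=52, Upton→S2 4·12=48, Ashby→S2 6·12=72, Tring→S2 4·14=56, Largo→S1 3·24=72. Service 485; fixed 63; total 548.
{S1, S2, S4}: service 441 + fixed 109 = 550
{S1, S2, S5}: Norris→S2 3·20=60, Dover→S2 5·25=125, Kent→S5 2·4=8, Upton→S2 4·12=48, Ashby→S2 6·12=72, Tring→S5 3·14=42, Largo→S1 3·24=72. Service 427; fixed 132; total 559.
{S1, S2, S3, S4, S5}: Norris→S2 3·20=60, Dover→S2 5·25=125, Kent→S4 2·4=8, Upton→S2 4·12=48, Ashby→S2 6·12=72, Tring→S5 3·14=42, Largo→S1 3·24=72. Service 427; fixed 261; total 688.
No other subset beats 548.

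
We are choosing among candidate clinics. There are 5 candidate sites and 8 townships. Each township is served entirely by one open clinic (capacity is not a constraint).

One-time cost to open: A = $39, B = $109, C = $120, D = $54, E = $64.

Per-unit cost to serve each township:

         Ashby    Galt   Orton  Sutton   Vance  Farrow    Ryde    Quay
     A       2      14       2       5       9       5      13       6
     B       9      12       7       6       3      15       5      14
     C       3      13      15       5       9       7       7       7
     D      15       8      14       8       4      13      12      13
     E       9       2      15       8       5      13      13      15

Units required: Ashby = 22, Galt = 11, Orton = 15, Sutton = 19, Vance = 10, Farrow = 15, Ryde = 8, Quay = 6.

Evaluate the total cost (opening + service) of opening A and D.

Each township is assigned to its cheapest site among the open ones.
{A, D}: Ashby→A 2·22=44, Galt→D 8·11=88, Orton→A 2·15=30, Sutton→A 5·19=95, Vance→D 4·10=40, Farrow→A 5·15=75, Ryde→D 12·8=96, Quay→A 6·6=36. Service 504; fixed 93; total 597.

Total cost: 597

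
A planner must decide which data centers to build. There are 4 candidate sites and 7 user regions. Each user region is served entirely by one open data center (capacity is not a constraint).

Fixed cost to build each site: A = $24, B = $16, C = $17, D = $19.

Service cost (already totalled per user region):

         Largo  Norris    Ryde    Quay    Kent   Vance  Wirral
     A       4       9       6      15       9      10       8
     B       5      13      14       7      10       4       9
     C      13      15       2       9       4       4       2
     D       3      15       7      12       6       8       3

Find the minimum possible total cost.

Minimum total cost: 66

For any fixed open set, each user region goes to its cheapest open site; total = fixed + service.
{C}: Largo→C 13, Norris→C 15, Ryde→C 2, Quay→C 9, Kent→C 4, Vance→C 4, Wirral→C 2. Service 49; fixed 17; total 66.
{B, C}: service 37 + fixed 33 = 70
{D}: service 54 + fixed 19 = 73
{A, B, C, D}: Largo→D 3, Norris→A 9, Ryde→C 2, Quay→B 7, Kent→C 4, Vance→B 4, Wirral→C 2. Service 31; fixed 76; total 107.
(All 15 nonempty subsets were checked; C only is lowest.)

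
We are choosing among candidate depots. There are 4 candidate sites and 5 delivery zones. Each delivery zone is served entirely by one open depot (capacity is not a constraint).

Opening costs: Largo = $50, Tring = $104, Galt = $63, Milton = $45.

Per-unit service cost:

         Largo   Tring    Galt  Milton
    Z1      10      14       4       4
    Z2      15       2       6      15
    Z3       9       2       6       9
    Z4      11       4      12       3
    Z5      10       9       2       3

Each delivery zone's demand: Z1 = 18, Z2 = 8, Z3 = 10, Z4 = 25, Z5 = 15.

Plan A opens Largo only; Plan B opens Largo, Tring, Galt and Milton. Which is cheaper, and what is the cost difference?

Plan A: {Largo}: Z1→Largo 10·18=180, Z2→Largo 15·8=120, Z3→Largo 9·10=90, Z4→Largo 11·25=275, Z5→Largo 10·15=150. Service 815; fixed 50; total 865.
Plan B: {Largo, Tring, Galt, Milton}: Z1→Galt 4·18=72, Z2→Tring 2·8=16, Z3→Tring 2·10=20, Z4→Milton 3·25=75, Z5→Galt 2·15=30. Service 213; fixed 262; total 475.
Difference: |865 − 475| = 390.

Plan B is cheaper by 390.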